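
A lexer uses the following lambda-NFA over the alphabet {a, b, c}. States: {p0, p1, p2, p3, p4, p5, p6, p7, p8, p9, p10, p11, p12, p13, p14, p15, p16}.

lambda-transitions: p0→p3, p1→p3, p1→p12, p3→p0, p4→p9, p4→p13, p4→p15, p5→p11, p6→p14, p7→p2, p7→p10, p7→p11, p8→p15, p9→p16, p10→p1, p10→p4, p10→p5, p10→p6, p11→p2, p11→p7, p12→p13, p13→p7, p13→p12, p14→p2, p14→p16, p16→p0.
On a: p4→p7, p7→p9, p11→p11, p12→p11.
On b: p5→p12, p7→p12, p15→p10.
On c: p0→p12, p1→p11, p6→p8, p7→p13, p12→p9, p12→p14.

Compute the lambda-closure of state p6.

Start with {p6}.
From p6 via lambda: add p14.
From p14 via lambda: add p2, p16.
From p16 via lambda: add p0.
From p0 via lambda: add p3.
No new states can be added; the closed set is {p0, p2, p3, p6, p14, p16}.

{p0, p2, p3, p6, p14, p16}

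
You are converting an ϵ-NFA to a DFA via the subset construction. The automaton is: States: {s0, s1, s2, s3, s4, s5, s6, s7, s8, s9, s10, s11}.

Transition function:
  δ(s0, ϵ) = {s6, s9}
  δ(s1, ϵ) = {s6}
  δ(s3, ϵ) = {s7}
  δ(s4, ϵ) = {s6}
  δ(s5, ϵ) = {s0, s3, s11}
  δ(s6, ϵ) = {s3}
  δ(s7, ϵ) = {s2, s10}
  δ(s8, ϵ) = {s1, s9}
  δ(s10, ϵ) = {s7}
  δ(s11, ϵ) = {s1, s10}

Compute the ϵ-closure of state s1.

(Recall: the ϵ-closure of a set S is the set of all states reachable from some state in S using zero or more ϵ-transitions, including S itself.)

{s1, s2, s3, s6, s7, s10}

Start with {s1}.
From s1 via ϵ: add s6.
From s6 via ϵ: add s3.
From s3 via ϵ: add s7.
From s7 via ϵ: add s2, s10.
No new states can be added; the closed set is {s1, s2, s3, s6, s7, s10}.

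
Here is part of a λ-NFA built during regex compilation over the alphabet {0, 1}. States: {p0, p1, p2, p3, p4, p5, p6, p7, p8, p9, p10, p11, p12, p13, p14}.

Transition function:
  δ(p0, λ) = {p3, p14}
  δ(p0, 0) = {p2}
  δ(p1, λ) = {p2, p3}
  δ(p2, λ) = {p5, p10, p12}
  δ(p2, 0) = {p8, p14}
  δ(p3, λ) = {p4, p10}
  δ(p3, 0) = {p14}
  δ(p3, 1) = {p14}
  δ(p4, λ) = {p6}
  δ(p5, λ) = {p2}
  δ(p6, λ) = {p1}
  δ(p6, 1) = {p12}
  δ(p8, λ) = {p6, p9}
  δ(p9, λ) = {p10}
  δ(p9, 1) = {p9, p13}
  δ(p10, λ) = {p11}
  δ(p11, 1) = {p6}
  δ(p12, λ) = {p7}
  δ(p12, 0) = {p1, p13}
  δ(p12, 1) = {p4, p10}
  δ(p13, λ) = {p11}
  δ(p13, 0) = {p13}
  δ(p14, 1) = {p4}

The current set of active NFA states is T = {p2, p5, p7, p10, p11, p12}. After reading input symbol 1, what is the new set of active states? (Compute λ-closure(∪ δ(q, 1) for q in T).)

p11 on 1 → {p6}.
p12 on 1 → {p4, p10}.
No 1-transition from p2, p5, p7, p10.
Union after reading 1: {p4, p6, p10}.
Now take the λ-closure:
From p6 via λ: add p1.
From p10 via λ: add p11.
From p1 via λ: add p2, p3.
From p2 via λ: add p5, p12.
From p12 via λ: add p7.
No new states can be added; the closed set is {p1, p2, p3, p4, p5, p6, p7, p10, p11, p12}.

{p1, p2, p3, p4, p5, p6, p7, p10, p11, p12}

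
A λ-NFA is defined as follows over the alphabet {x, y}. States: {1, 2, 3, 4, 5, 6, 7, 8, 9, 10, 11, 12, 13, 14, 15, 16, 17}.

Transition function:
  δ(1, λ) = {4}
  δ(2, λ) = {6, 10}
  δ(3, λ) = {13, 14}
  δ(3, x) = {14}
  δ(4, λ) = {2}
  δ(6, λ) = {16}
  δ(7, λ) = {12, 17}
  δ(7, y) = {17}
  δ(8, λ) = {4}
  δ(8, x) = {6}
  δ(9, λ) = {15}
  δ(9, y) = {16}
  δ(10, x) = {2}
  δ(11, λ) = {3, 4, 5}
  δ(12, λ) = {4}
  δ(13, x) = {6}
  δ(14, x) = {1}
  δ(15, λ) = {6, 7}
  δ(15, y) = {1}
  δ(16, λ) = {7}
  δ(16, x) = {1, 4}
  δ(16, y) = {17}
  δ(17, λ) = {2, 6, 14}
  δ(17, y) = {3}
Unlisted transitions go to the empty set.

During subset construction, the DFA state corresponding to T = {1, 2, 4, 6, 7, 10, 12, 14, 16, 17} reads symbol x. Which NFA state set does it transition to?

10 on x → {2}.
14 on x → {1}.
16 on x → {1, 4}.
No x-transition from 1, 2, 4, 6, 7, 12, 17.
Union after reading x: {1, 2, 4}.
Now take the λ-closure:
From 2 via λ: add 6, 10.
From 6 via λ: add 16.
From 16 via λ: add 7.
From 7 via λ: add 12, 17.
From 17 via λ: add 14.
No new states can be added; the closed set is {1, 2, 4, 6, 7, 10, 12, 14, 16, 17}.

{1, 2, 4, 6, 7, 10, 12, 14, 16, 17}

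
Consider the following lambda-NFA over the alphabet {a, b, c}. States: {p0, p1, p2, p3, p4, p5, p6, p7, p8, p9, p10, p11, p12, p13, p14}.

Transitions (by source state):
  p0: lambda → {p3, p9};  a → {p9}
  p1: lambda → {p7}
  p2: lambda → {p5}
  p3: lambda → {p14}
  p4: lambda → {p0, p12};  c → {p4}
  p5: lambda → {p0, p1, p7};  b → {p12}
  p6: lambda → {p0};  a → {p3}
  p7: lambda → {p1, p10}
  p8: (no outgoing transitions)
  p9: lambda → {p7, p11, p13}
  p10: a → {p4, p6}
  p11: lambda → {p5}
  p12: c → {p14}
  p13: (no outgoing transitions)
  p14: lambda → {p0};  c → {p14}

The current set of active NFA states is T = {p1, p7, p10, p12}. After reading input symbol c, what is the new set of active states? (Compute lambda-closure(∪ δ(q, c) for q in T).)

{p0, p1, p3, p5, p7, p9, p10, p11, p13, p14}

p12 on c → {p14}.
No c-transition from p1, p7, p10.
Union after reading c: {p14}.
Now take the lambda-closure:
From p14 via lambda: add p0.
From p0 via lambda: add p3, p9.
From p9 via lambda: add p7, p11, p13.
From p7 via lambda: add p1, p10.
From p11 via lambda: add p5.
No new states can be added; the closed set is {p0, p1, p3, p5, p7, p9, p10, p11, p13, p14}.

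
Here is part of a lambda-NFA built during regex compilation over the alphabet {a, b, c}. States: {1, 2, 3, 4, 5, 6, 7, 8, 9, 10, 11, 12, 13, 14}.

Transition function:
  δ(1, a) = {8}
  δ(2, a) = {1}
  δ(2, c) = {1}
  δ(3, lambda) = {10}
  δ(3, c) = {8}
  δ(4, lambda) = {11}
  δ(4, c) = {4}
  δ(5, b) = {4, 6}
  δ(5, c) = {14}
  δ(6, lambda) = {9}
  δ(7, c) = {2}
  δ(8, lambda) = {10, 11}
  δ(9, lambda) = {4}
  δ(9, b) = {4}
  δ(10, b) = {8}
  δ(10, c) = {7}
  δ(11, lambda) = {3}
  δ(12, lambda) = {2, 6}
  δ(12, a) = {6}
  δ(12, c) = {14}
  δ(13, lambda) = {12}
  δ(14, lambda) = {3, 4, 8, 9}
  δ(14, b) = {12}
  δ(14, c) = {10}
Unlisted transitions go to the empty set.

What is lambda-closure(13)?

Start with {13}.
From 13 via lambda: add 12.
From 12 via lambda: add 2, 6.
From 6 via lambda: add 9.
From 9 via lambda: add 4.
From 4 via lambda: add 11.
From 11 via lambda: add 3.
From 3 via lambda: add 10.
No new states can be added; the closed set is {2, 3, 4, 6, 9, 10, 11, 12, 13}.

{2, 3, 4, 6, 9, 10, 11, 12, 13}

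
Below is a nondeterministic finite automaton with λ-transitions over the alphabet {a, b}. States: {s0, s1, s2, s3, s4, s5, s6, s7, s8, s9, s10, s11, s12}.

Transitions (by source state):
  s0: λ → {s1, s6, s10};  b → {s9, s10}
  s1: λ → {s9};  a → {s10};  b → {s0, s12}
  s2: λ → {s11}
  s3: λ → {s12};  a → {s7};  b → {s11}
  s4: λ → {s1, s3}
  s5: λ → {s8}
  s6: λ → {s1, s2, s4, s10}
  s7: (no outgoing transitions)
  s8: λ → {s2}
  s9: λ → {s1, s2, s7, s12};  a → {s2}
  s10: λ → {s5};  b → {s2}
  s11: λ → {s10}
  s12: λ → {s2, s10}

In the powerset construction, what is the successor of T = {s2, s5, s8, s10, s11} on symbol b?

{s2, s5, s8, s10, s11}

s10 on b → {s2}.
No b-transition from s2, s5, s8, s11.
Union after reading b: {s2}.
Now take the λ-closure:
From s2 via λ: add s11.
From s11 via λ: add s10.
From s10 via λ: add s5.
From s5 via λ: add s8.
No new states can be added; the closed set is {s2, s5, s8, s10, s11}.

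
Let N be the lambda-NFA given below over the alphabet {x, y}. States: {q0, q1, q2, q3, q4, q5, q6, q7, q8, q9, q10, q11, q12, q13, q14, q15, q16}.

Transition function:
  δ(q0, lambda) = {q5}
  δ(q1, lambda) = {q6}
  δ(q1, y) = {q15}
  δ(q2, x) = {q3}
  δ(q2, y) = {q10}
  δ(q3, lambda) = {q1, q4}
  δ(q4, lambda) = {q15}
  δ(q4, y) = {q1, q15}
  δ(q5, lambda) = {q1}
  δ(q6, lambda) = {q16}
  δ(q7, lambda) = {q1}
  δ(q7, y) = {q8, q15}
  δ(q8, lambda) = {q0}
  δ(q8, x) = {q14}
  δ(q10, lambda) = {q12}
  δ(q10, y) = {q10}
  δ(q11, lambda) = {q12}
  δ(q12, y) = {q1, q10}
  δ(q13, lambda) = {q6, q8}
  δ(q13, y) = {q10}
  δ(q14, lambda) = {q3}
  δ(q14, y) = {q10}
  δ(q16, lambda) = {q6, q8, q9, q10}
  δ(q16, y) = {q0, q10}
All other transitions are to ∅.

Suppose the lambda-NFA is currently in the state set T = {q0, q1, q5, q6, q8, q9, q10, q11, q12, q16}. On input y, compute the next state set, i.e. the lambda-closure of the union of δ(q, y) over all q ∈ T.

{q0, q1, q5, q6, q8, q9, q10, q12, q15, q16}

q1 on y → {q15}.
q10 on y → {q10}.
q12 on y → {q1, q10}.
q16 on y → {q0, q10}.
No y-transition from q0, q5, q6, q8, q9, q11.
Union after reading y: {q0, q1, q10, q15}.
Now take the lambda-closure:
From q0 via lambda: add q5.
From q1 via lambda: add q6.
From q10 via lambda: add q12.
From q6 via lambda: add q16.
From q16 via lambda: add q8, q9.
No new states can be added; the closed set is {q0, q1, q5, q6, q8, q9, q10, q12, q15, q16}.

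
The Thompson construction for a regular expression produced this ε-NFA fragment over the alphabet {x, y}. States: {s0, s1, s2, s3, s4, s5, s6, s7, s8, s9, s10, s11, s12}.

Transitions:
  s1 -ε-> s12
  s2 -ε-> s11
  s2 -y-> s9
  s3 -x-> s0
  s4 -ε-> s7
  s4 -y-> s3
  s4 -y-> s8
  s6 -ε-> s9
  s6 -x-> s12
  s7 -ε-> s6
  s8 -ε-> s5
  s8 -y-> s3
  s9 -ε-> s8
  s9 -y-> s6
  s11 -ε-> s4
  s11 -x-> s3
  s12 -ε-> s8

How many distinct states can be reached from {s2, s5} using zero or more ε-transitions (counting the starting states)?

Start with {s2, s5}.
From s2 via ε: add s11.
From s11 via ε: add s4.
From s4 via ε: add s7.
From s7 via ε: add s6.
From s6 via ε: add s9.
From s9 via ε: add s8.
ε-closure = {s2, s4, s5, s6, s7, s8, s9, s11}, which has 8 states.

8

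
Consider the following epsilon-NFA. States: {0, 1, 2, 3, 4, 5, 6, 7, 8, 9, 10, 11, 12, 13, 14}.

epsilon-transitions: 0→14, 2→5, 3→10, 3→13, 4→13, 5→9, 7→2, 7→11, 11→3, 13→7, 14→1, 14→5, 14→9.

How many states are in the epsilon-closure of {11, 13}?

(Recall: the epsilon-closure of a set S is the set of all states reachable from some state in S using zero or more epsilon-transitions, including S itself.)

8

Start with {11, 13}.
From 11 via epsilon: add 3.
From 13 via epsilon: add 7.
From 3 via epsilon: add 10.
From 7 via epsilon: add 2.
From 2 via epsilon: add 5.
From 5 via epsilon: add 9.
epsilon-closure = {2, 3, 5, 7, 9, 10, 11, 13}, which has 8 states.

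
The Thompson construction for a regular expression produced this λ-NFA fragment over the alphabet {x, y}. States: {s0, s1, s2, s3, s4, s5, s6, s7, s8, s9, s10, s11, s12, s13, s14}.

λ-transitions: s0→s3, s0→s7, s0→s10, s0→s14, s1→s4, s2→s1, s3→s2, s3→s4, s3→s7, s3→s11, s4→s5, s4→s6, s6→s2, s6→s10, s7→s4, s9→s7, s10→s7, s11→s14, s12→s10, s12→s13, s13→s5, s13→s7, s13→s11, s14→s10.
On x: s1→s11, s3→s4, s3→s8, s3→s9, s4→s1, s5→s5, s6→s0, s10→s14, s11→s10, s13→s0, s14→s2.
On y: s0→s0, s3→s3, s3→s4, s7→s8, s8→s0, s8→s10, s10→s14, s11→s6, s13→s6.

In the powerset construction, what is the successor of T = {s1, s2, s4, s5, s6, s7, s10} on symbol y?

{s1, s2, s4, s5, s6, s7, s8, s10, s14}

s7 on y → {s8}.
s10 on y → {s14}.
No y-transition from s1, s2, s4, s5, s6.
Union after reading y: {s8, s14}.
Now take the λ-closure:
From s14 via λ: add s10.
From s10 via λ: add s7.
From s7 via λ: add s4.
From s4 via λ: add s5, s6.
From s6 via λ: add s2.
From s2 via λ: add s1.
No new states can be added; the closed set is {s1, s2, s4, s5, s6, s7, s8, s10, s14}.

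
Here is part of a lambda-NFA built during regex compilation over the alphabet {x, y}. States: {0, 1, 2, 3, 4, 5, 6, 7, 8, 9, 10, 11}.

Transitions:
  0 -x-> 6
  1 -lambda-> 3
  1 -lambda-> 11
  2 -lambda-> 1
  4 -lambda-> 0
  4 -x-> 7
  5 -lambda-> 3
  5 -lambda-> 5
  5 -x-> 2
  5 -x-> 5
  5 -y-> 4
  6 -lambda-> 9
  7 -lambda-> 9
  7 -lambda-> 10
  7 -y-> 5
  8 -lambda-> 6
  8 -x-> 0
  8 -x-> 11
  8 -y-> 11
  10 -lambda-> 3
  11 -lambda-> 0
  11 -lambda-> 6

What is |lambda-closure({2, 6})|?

7

Start with {2, 6}.
From 2 via lambda: add 1.
From 6 via lambda: add 9.
From 1 via lambda: add 3, 11.
From 11 via lambda: add 0.
lambda-closure = {0, 1, 2, 3, 6, 9, 11}, which has 7 states.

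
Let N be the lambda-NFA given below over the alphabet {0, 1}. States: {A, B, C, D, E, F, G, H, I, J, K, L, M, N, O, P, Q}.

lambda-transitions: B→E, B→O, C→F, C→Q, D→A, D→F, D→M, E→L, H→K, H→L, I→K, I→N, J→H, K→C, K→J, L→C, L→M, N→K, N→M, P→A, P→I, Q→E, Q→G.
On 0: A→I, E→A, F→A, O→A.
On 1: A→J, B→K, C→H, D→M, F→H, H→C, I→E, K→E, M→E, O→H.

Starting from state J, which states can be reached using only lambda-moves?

{C, E, F, G, H, J, K, L, M, Q}

Start with {J}.
From J via lambda: add H.
From H via lambda: add K, L.
From K via lambda: add C.
From L via lambda: add M.
From C via lambda: add F, Q.
From Q via lambda: add E, G.
No new states can be added; the closed set is {C, E, F, G, H, J, K, L, M, Q}.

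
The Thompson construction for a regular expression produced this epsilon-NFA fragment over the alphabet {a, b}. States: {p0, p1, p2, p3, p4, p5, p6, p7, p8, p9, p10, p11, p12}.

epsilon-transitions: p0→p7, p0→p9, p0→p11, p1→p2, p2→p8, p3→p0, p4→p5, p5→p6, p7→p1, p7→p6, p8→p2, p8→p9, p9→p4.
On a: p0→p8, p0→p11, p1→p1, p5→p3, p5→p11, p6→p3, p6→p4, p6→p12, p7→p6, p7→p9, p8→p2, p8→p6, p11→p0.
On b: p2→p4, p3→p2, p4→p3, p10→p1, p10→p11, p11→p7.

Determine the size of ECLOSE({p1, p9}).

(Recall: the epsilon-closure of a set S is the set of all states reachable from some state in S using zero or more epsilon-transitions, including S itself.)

Start with {p1, p9}.
From p1 via epsilon: add p2.
From p9 via epsilon: add p4.
From p2 via epsilon: add p8.
From p4 via epsilon: add p5.
From p5 via epsilon: add p6.
epsilon-closure = {p1, p2, p4, p5, p6, p8, p9}, which has 7 states.

7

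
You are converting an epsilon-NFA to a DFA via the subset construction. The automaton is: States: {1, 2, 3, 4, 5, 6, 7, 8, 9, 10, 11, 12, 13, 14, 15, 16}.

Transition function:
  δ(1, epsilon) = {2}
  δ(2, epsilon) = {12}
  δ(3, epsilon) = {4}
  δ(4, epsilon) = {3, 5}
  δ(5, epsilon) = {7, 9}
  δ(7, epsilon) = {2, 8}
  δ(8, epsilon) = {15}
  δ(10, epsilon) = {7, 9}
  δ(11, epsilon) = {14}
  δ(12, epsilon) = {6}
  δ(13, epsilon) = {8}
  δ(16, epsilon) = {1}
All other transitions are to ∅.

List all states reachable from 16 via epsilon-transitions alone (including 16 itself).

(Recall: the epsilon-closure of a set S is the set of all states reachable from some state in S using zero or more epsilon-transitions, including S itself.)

{1, 2, 6, 12, 16}

Start with {16}.
From 16 via epsilon: add 1.
From 1 via epsilon: add 2.
From 2 via epsilon: add 12.
From 12 via epsilon: add 6.
No new states can be added; the closed set is {1, 2, 6, 12, 16}.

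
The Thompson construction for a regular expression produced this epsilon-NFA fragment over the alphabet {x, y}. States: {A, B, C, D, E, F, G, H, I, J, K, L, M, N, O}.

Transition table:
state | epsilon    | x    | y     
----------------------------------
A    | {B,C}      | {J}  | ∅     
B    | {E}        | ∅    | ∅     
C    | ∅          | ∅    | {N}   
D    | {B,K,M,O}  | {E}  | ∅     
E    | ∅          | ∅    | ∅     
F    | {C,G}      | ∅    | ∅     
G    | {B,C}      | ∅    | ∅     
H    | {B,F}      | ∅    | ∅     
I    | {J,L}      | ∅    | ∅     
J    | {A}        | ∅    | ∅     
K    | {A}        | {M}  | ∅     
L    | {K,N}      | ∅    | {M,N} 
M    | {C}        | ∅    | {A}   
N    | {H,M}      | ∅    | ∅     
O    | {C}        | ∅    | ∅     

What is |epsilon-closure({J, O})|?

6

Start with {J, O}.
From J via epsilon: add A.
From O via epsilon: add C.
From A via epsilon: add B.
From B via epsilon: add E.
epsilon-closure = {A, B, C, E, J, O}, which has 6 states.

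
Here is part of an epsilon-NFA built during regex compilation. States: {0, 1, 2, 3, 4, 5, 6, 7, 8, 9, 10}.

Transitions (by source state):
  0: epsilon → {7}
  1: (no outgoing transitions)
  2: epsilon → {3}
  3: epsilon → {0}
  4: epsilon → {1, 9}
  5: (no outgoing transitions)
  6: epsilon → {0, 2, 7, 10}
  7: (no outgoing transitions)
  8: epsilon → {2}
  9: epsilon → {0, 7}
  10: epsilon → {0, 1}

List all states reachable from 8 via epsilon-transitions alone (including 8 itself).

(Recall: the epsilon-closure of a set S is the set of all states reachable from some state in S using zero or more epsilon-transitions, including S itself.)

{0, 2, 3, 7, 8}

Start with {8}.
From 8 via epsilon: add 2.
From 2 via epsilon: add 3.
From 3 via epsilon: add 0.
From 0 via epsilon: add 7.
No new states can be added; the closed set is {0, 2, 3, 7, 8}.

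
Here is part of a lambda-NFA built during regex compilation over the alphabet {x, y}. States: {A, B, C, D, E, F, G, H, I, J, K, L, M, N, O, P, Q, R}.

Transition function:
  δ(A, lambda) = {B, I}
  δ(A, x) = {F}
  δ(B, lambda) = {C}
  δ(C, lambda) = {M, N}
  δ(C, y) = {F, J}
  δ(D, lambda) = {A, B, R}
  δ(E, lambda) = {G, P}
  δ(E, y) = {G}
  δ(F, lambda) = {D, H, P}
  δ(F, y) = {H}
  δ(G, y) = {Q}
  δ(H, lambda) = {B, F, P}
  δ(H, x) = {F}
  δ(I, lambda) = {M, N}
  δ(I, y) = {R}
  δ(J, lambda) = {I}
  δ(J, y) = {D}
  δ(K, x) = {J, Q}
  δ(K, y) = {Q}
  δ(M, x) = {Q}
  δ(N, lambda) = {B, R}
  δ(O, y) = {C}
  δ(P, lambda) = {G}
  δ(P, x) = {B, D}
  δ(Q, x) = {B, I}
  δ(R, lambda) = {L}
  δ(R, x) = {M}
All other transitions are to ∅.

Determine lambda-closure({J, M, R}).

{B, C, I, J, L, M, N, R}

Start with {J, M, R}.
From J via lambda: add I.
From R via lambda: add L.
From I via lambda: add N.
From N via lambda: add B.
From B via lambda: add C.
No new states can be added; the closed set is {B, C, I, J, L, M, N, R}.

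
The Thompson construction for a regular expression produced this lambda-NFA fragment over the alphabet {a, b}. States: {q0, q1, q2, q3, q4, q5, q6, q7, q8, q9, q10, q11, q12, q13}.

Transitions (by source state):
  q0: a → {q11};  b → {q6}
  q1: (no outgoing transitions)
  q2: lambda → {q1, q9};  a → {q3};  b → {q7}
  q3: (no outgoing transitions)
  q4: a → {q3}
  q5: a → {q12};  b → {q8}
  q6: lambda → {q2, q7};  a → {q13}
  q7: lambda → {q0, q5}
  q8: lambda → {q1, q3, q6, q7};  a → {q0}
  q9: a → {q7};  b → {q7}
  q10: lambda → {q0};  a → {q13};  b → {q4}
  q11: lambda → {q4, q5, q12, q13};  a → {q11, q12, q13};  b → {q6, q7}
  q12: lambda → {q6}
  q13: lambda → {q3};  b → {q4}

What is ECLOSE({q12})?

{q0, q1, q2, q5, q6, q7, q9, q12}

Start with {q12}.
From q12 via lambda: add q6.
From q6 via lambda: add q2, q7.
From q2 via lambda: add q1, q9.
From q7 via lambda: add q0, q5.
No new states can be added; the closed set is {q0, q1, q2, q5, q6, q7, q9, q12}.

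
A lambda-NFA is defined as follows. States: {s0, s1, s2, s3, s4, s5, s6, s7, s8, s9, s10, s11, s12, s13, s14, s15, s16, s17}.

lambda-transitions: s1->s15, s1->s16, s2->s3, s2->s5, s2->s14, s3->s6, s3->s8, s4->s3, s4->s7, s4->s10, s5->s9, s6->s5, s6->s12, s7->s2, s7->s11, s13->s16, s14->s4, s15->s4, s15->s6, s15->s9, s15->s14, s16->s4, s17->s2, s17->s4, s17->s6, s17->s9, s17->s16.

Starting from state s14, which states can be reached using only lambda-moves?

Start with {s14}.
From s14 via lambda: add s4.
From s4 via lambda: add s3, s7, s10.
From s3 via lambda: add s6, s8.
From s7 via lambda: add s2, s11.
From s2 via lambda: add s5.
From s6 via lambda: add s12.
From s5 via lambda: add s9.
No new states can be added; the closed set is {s2, s3, s4, s5, s6, s7, s8, s9, s10, s11, s12, s14}.

{s2, s3, s4, s5, s6, s7, s8, s9, s10, s11, s12, s14}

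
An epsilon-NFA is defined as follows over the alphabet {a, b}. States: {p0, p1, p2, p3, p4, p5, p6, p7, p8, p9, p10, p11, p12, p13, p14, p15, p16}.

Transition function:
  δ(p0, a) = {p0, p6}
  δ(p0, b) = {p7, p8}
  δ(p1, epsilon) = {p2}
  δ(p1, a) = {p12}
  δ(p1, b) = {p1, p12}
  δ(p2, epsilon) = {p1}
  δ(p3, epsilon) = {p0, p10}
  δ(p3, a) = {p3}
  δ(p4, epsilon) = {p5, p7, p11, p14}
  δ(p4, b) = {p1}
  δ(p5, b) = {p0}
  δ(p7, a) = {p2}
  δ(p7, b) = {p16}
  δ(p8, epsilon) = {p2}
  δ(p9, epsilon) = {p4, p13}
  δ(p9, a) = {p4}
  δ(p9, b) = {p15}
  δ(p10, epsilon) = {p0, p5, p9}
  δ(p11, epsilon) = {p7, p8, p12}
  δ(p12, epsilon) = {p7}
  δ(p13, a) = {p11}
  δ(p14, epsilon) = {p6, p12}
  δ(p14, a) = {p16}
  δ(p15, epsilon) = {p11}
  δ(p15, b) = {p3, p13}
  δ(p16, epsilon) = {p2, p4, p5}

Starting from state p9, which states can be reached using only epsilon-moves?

{p1, p2, p4, p5, p6, p7, p8, p9, p11, p12, p13, p14}

Start with {p9}.
From p9 via epsilon: add p4, p13.
From p4 via epsilon: add p5, p7, p11, p14.
From p11 via epsilon: add p8, p12.
From p14 via epsilon: add p6.
From p8 via epsilon: add p2.
From p2 via epsilon: add p1.
No new states can be added; the closed set is {p1, p2, p4, p5, p6, p7, p8, p9, p11, p12, p13, p14}.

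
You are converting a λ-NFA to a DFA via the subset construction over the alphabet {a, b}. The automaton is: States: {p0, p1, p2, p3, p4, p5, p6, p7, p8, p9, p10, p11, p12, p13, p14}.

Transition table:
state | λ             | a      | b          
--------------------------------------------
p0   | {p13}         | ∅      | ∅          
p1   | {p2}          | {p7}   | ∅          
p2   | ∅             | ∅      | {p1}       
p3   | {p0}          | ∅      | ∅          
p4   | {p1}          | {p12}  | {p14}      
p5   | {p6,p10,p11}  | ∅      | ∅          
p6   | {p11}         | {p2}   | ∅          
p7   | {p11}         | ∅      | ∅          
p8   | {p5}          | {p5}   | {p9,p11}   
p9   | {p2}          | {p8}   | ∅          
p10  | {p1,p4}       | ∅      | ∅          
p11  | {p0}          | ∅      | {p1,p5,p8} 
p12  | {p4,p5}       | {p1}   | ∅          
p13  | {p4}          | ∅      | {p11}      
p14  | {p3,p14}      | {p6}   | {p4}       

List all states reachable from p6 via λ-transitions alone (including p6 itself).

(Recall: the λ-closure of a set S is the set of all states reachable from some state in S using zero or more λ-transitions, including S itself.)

{p0, p1, p2, p4, p6, p11, p13}

Start with {p6}.
From p6 via λ: add p11.
From p11 via λ: add p0.
From p0 via λ: add p13.
From p13 via λ: add p4.
From p4 via λ: add p1.
From p1 via λ: add p2.
No new states can be added; the closed set is {p0, p1, p2, p4, p6, p11, p13}.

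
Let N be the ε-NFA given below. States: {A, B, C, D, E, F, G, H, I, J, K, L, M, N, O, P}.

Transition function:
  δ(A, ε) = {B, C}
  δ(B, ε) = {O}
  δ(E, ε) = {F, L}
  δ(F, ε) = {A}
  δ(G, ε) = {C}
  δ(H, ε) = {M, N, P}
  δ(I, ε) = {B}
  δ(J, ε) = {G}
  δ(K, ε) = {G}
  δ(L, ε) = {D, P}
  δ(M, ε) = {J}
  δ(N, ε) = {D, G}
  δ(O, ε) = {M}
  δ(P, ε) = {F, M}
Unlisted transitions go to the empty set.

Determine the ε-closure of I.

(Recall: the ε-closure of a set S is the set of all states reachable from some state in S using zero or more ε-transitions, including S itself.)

Start with {I}.
From I via ε: add B.
From B via ε: add O.
From O via ε: add M.
From M via ε: add J.
From J via ε: add G.
From G via ε: add C.
No new states can be added; the closed set is {B, C, G, I, J, M, O}.

{B, C, G, I, J, M, O}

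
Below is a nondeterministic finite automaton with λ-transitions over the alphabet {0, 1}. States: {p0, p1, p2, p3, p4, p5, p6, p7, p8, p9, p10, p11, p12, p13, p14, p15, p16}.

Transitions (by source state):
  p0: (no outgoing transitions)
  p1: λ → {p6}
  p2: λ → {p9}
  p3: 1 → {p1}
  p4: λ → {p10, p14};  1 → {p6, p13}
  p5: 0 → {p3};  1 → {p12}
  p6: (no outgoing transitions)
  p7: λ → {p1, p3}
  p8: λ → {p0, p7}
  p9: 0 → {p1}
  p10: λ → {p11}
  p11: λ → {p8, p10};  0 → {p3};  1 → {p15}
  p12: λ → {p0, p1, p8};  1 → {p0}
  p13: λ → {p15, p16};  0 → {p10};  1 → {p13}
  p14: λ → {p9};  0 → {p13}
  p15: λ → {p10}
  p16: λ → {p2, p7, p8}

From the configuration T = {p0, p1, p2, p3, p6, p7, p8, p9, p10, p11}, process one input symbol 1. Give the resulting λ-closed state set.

{p0, p1, p3, p6, p7, p8, p10, p11, p15}

p3 on 1 → {p1}.
p11 on 1 → {p15}.
No 1-transition from p0, p1, p2, p6, p7, p8, p9, p10.
Union after reading 1: {p1, p15}.
Now take the λ-closure:
From p1 via λ: add p6.
From p15 via λ: add p10.
From p10 via λ: add p11.
From p11 via λ: add p8.
From p8 via λ: add p0, p7.
From p7 via λ: add p3.
No new states can be added; the closed set is {p0, p1, p3, p6, p7, p8, p10, p11, p15}.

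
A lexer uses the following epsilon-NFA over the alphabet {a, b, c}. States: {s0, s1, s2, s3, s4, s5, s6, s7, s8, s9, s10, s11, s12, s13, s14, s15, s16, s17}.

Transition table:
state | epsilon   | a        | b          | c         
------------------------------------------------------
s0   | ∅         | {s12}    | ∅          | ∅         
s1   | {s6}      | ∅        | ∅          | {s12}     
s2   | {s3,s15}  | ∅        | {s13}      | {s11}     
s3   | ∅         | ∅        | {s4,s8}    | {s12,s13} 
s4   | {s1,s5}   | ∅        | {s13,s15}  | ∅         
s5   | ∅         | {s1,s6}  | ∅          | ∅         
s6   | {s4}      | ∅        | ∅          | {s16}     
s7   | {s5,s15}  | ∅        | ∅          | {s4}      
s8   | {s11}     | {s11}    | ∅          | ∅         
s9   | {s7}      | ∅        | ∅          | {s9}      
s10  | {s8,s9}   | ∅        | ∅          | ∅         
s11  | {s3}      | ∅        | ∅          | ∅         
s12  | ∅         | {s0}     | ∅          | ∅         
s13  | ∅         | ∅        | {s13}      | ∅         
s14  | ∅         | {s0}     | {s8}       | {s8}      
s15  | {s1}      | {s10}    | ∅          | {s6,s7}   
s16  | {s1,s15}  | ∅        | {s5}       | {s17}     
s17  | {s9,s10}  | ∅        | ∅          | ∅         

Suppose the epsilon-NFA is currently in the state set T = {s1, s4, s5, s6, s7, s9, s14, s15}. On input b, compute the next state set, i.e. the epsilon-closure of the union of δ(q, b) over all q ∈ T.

s4 on b → {s13, s15}.
s14 on b → {s8}.
No b-transition from s1, s5, s6, s7, s9, s15.
Union after reading b: {s8, s13, s15}.
Now take the epsilon-closure:
From s8 via epsilon: add s11.
From s15 via epsilon: add s1.
From s1 via epsilon: add s6.
From s11 via epsilon: add s3.
From s6 via epsilon: add s4.
From s4 via epsilon: add s5.
No new states can be added; the closed set is {s1, s3, s4, s5, s6, s8, s11, s13, s15}.

{s1, s3, s4, s5, s6, s8, s11, s13, s15}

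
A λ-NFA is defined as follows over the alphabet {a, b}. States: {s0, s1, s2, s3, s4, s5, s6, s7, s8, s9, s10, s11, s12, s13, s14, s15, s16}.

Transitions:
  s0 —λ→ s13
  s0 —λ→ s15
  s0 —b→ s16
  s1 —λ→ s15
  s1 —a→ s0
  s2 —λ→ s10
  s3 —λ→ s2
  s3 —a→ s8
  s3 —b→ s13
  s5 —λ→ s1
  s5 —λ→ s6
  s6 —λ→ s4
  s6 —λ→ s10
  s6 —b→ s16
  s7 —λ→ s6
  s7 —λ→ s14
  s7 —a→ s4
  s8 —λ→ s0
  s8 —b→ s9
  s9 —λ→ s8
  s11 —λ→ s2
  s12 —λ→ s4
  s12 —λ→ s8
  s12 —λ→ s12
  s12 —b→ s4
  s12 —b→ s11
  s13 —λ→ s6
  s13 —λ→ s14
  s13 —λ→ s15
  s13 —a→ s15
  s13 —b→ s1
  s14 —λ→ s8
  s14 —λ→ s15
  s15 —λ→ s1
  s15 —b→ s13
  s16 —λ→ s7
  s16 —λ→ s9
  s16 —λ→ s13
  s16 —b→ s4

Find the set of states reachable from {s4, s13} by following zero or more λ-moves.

Start with {s4, s13}.
From s13 via λ: add s6, s14, s15.
From s6 via λ: add s10.
From s14 via λ: add s8.
From s15 via λ: add s1.
From s8 via λ: add s0.
No new states can be added; the closed set is {s0, s1, s4, s6, s8, s10, s13, s14, s15}.

{s0, s1, s4, s6, s8, s10, s13, s14, s15}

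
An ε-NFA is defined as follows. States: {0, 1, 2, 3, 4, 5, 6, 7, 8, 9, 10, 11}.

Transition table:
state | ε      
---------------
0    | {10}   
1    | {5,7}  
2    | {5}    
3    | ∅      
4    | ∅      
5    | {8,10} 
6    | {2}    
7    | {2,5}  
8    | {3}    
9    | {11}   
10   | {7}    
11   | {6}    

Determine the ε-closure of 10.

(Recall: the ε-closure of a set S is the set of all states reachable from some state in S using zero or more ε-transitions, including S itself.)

Start with {10}.
From 10 via ε: add 7.
From 7 via ε: add 2, 5.
From 5 via ε: add 8.
From 8 via ε: add 3.
No new states can be added; the closed set is {2, 3, 5, 7, 8, 10}.

{2, 3, 5, 7, 8, 10}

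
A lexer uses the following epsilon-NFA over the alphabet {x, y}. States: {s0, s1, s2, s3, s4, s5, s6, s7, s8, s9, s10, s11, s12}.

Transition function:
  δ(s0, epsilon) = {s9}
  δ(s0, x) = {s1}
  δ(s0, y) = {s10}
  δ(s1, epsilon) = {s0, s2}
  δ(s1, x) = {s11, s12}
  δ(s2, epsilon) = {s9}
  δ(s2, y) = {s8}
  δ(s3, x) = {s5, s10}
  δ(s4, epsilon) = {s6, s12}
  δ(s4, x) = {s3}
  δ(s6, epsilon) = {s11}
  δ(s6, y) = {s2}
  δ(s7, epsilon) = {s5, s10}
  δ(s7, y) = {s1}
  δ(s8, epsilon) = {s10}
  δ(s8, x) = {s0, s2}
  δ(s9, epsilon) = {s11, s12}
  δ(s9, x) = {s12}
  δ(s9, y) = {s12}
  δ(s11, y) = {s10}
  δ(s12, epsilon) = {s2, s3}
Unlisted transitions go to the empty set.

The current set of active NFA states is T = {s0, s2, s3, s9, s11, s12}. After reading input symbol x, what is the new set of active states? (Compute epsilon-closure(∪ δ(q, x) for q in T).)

s0 on x → {s1}.
s3 on x → {s5, s10}.
s9 on x → {s12}.
No x-transition from s2, s11, s12.
Union after reading x: {s1, s5, s10, s12}.
Now take the epsilon-closure:
From s1 via epsilon: add s0, s2.
From s12 via epsilon: add s3.
From s0 via epsilon: add s9.
From s9 via epsilon: add s11.
No new states can be added; the closed set is {s0, s1, s2, s3, s5, s9, s10, s11, s12}.

{s0, s1, s2, s3, s5, s9, s10, s11, s12}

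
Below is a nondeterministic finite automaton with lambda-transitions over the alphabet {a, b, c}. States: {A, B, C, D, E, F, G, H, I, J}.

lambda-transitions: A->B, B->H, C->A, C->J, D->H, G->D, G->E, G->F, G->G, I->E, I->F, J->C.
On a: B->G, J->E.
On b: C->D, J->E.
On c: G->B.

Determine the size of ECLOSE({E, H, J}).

Start with {E, H, J}.
From J via lambda: add C.
From C via lambda: add A.
From A via lambda: add B.
lambda-closure = {A, B, C, E, H, J}, which has 6 states.

6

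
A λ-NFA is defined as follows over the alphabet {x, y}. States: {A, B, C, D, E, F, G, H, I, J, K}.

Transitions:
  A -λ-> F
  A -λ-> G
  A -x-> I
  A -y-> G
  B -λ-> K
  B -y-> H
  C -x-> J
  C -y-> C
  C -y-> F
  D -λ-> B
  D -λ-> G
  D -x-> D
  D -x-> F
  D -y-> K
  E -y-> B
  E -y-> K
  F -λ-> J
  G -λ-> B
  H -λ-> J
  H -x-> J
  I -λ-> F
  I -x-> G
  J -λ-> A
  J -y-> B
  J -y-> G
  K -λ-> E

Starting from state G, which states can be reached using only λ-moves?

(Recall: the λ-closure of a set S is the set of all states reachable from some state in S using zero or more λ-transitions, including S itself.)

Start with {G}.
From G via λ: add B.
From B via λ: add K.
From K via λ: add E.
No new states can be added; the closed set is {B, E, G, K}.

{B, E, G, K}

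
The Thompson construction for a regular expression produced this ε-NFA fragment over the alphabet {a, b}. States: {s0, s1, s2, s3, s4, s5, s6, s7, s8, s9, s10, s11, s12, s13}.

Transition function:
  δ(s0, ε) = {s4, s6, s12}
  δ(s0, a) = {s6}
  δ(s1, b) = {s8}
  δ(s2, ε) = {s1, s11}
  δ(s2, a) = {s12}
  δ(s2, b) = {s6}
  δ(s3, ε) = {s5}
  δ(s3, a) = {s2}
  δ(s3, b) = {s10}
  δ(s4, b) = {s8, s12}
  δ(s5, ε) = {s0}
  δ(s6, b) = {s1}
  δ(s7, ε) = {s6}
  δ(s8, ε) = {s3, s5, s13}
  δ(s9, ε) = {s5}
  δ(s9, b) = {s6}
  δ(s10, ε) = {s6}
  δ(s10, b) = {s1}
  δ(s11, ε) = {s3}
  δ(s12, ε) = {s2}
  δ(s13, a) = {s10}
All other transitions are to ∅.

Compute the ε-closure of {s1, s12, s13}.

Start with {s1, s12, s13}.
From s12 via ε: add s2.
From s2 via ε: add s11.
From s11 via ε: add s3.
From s3 via ε: add s5.
From s5 via ε: add s0.
From s0 via ε: add s4, s6.
No new states can be added; the closed set is {s0, s1, s2, s3, s4, s5, s6, s11, s12, s13}.

{s0, s1, s2, s3, s4, s5, s6, s11, s12, s13}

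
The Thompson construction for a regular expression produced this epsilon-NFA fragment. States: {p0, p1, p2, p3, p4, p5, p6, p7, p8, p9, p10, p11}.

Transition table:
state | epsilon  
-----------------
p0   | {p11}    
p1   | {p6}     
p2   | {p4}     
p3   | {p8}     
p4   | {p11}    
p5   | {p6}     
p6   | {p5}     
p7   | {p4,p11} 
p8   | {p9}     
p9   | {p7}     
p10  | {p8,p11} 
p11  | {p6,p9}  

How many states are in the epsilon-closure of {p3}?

8

Start with {p3}.
From p3 via epsilon: add p8.
From p8 via epsilon: add p9.
From p9 via epsilon: add p7.
From p7 via epsilon: add p4, p11.
From p11 via epsilon: add p6.
From p6 via epsilon: add p5.
epsilon-closure = {p3, p4, p5, p6, p7, p8, p9, p11}, which has 8 states.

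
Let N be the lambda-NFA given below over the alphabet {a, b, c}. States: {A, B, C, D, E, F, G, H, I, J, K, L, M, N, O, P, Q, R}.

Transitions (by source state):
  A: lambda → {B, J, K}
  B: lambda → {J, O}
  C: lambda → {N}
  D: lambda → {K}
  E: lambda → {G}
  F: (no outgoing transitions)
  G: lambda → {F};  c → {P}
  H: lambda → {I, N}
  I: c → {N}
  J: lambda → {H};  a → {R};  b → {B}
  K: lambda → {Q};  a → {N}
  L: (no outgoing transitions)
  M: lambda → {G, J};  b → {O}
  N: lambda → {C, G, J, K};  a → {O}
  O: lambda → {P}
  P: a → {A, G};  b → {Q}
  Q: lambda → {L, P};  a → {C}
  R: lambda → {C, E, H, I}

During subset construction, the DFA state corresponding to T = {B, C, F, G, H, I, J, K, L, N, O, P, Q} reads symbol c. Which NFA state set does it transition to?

{C, F, G, H, I, J, K, L, N, P, Q}

G on c → {P}.
I on c → {N}.
No c-transition from B, C, F, H, J, K, L, N, O, P, Q.
Union after reading c: {N, P}.
Now take the lambda-closure:
From N via lambda: add C, G, J, K.
From G via lambda: add F.
From J via lambda: add H.
From K via lambda: add Q.
From H via lambda: add I.
From Q via lambda: add L.
No new states can be added; the closed set is {C, F, G, H, I, J, K, L, N, P, Q}.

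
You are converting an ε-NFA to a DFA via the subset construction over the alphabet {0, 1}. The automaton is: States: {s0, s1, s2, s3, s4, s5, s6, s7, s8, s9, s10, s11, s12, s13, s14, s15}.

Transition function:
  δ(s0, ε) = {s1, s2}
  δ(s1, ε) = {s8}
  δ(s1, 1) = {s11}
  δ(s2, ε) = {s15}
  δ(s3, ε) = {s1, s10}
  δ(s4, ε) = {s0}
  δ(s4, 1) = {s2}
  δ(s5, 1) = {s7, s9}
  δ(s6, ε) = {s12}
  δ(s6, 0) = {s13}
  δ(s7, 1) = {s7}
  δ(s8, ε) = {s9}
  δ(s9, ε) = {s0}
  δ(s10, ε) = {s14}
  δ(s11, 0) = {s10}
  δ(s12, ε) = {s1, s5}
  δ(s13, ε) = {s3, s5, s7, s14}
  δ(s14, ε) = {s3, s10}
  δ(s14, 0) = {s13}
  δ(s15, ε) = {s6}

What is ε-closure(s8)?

Start with {s8}.
From s8 via ε: add s9.
From s9 via ε: add s0.
From s0 via ε: add s1, s2.
From s2 via ε: add s15.
From s15 via ε: add s6.
From s6 via ε: add s12.
From s12 via ε: add s5.
No new states can be added; the closed set is {s0, s1, s2, s5, s6, s8, s9, s12, s15}.

{s0, s1, s2, s5, s6, s8, s9, s12, s15}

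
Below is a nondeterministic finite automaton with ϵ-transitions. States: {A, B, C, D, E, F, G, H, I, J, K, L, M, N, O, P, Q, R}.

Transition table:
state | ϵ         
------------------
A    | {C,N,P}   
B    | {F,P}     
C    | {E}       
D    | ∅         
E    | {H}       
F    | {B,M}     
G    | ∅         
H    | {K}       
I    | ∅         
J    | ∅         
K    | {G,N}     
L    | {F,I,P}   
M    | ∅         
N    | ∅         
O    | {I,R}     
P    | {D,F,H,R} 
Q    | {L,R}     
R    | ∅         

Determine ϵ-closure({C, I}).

Start with {C, I}.
From C via ϵ: add E.
From E via ϵ: add H.
From H via ϵ: add K.
From K via ϵ: add G, N.
No new states can be added; the closed set is {C, E, G, H, I, K, N}.

{C, E, G, H, I, K, N}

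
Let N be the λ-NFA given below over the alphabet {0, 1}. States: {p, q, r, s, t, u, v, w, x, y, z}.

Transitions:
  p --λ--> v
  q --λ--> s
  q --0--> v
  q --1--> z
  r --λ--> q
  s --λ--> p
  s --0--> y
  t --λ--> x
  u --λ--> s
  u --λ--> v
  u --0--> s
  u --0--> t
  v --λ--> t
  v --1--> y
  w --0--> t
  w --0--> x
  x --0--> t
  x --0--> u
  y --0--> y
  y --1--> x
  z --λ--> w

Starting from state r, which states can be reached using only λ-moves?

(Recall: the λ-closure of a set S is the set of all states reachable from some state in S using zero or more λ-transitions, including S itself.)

Start with {r}.
From r via λ: add q.
From q via λ: add s.
From s via λ: add p.
From p via λ: add v.
From v via λ: add t.
From t via λ: add x.
No new states can be added; the closed set is {p, q, r, s, t, v, x}.

{p, q, r, s, t, v, x}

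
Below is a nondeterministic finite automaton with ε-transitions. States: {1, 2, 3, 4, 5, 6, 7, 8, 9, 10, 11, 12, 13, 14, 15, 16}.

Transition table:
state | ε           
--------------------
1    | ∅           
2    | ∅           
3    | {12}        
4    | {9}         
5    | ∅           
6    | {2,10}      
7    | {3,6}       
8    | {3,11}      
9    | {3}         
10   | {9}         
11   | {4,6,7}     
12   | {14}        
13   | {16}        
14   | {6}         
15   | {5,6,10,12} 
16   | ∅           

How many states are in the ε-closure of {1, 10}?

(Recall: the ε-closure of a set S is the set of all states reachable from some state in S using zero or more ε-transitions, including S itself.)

8

Start with {1, 10}.
From 10 via ε: add 9.
From 9 via ε: add 3.
From 3 via ε: add 12.
From 12 via ε: add 14.
From 14 via ε: add 6.
From 6 via ε: add 2.
ε-closure = {1, 2, 3, 6, 9, 10, 12, 14}, which has 8 states.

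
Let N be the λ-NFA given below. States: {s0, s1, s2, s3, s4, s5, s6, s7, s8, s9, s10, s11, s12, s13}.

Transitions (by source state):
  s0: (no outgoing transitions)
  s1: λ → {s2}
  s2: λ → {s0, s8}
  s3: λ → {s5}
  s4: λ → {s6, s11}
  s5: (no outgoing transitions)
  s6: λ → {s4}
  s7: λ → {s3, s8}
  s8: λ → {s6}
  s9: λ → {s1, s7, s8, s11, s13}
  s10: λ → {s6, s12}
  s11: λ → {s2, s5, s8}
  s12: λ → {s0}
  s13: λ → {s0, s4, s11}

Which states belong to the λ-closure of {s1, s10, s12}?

Start with {s1, s10, s12}.
From s1 via λ: add s2.
From s10 via λ: add s6.
From s12 via λ: add s0.
From s2 via λ: add s8.
From s6 via λ: add s4.
From s4 via λ: add s11.
From s11 via λ: add s5.
No new states can be added; the closed set is {s0, s1, s2, s4, s5, s6, s8, s10, s11, s12}.

{s0, s1, s2, s4, s5, s6, s8, s10, s11, s12}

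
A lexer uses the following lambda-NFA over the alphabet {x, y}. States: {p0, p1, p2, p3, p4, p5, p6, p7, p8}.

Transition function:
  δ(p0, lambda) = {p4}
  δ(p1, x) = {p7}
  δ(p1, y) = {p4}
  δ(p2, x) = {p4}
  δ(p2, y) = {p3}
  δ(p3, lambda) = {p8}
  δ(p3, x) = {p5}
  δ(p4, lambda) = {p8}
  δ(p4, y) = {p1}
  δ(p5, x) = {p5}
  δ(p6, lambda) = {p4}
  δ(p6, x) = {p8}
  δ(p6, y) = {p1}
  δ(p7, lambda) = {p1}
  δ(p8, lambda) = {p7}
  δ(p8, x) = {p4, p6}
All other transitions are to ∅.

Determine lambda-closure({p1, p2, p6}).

{p1, p2, p4, p6, p7, p8}

Start with {p1, p2, p6}.
From p6 via lambda: add p4.
From p4 via lambda: add p8.
From p8 via lambda: add p7.
No new states can be added; the closed set is {p1, p2, p4, p6, p7, p8}.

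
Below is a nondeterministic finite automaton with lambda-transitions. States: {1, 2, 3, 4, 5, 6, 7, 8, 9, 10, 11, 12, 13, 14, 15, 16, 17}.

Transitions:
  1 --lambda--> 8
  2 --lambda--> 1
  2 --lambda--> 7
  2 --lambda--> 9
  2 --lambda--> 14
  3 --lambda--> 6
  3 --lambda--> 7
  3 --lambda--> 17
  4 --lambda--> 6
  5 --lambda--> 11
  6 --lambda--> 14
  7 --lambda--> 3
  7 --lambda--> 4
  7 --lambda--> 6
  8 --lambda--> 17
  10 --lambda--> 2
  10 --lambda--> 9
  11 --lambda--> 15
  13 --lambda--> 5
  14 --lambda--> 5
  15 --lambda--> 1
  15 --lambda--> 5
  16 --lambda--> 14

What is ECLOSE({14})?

{1, 5, 8, 11, 14, 15, 17}

Start with {14}.
From 14 via lambda: add 5.
From 5 via lambda: add 11.
From 11 via lambda: add 15.
From 15 via lambda: add 1.
From 1 via lambda: add 8.
From 8 via lambda: add 17.
No new states can be added; the closed set is {1, 5, 8, 11, 14, 15, 17}.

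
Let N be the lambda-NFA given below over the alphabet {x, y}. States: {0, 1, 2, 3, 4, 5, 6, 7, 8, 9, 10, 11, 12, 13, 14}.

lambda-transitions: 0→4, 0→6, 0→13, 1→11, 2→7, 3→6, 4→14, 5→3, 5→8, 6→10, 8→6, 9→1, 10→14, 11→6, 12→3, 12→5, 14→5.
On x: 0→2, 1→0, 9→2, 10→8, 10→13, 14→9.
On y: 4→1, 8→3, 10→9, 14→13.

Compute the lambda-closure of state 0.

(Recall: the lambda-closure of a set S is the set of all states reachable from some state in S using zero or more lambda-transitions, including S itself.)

{0, 3, 4, 5, 6, 8, 10, 13, 14}

Start with {0}.
From 0 via lambda: add 4, 6, 13.
From 4 via lambda: add 14.
From 6 via lambda: add 10.
From 14 via lambda: add 5.
From 5 via lambda: add 3, 8.
No new states can be added; the closed set is {0, 3, 4, 5, 6, 8, 10, 13, 14}.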